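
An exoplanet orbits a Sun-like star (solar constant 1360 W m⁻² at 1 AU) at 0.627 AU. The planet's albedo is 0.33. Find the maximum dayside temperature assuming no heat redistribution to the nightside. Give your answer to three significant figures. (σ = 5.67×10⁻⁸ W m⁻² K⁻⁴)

Flux at 0.627 AU: S = 1360/0.627² = 3460 W m⁻².
With no redistribution each surface element balances locally: S(1−A) = σT⁴.
T = [3460 × 0.67 / 5.67×10⁻⁸]^(1/4) = (4.09×10¹⁰)^(1/4) = 450 K.

T_ss ≈ 450 K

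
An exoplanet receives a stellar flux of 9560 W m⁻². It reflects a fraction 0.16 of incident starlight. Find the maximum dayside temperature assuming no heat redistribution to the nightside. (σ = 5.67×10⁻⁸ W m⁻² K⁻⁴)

With no redistribution each surface element balances locally: S(1−A) = σT⁴.
T = [9560 × 0.84 / 5.67×10⁻⁸]^(1/4) = (1.42×10¹¹)^(1/4) = 613 K.

T_ss ≈ 613 K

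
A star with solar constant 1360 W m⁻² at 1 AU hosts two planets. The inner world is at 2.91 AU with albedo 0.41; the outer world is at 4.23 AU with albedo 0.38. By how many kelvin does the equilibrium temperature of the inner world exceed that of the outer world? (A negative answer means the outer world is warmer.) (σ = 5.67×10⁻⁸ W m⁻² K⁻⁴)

ΔT ≈ 22.9 K

T_eq = [S₀(1−A)/(4σd²)]^(1/4), so T ∝ (1−A)^(1/4) / √d.
T₁ = [1360×0.59/(4×5.67×10⁻⁸×2.91²)]^(1/4) = 142.97 K.
T₂ = [1360×0.62/(4×5.67×10⁻⁸×4.23²)]^(1/4) = 120.06 K.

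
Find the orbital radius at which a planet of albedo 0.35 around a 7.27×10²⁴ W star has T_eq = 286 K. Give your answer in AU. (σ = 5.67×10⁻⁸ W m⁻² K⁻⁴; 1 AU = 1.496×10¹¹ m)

From T_eq⁴ = L(1−A)/(16πσd²): d = √[L(1−A)/(16πσT_eq⁴)].
d = √[7.27×10²⁴ × 0.65 / (16π × 5.67×10⁻⁸ × (286)⁴)] = 1.57×10¹⁰ m = 0.105 AU.

d ≈ 0.105 AU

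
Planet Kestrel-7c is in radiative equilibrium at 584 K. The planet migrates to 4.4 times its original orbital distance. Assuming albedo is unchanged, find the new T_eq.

T_eq ≈ 278 K

T_eq ∝ L^(1/4) · d^(−1/2).
T′ = 584 / 4.4^(1/2) = 278 K.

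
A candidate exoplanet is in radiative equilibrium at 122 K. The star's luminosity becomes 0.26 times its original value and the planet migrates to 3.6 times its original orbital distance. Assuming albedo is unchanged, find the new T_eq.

T_eq ∝ L^(1/4) · d^(−1/2).
T′ = 122 × 0.26^(1/4) / 3.6^(1/2) = 45.9 K.

T_eq ≈ 45.9 K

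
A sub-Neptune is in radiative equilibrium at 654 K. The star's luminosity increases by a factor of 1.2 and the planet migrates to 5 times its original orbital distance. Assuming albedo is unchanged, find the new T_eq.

T_eq ∝ L^(1/4) · d^(−1/2).
T′ = 654 × 1.2^(1/4) / 5^(1/2) = 306 K.

T_eq ≈ 306 K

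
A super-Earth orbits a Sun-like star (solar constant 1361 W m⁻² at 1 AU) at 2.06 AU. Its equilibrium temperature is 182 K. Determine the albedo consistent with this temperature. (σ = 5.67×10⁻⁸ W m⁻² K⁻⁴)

A ≈ 0.22

Flux at 2.06 AU: S = 1361/2.06² = 321 W m⁻².
From T_eq⁴ = S(1−A)/(4σ): 1−A = 4σT_eq⁴/S.
1−A = 4 × 5.67×10⁻⁸ × (182)⁴ / 321 = 0.776.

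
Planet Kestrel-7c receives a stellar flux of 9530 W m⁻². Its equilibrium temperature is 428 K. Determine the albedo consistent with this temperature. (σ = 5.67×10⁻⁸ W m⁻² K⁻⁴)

A ≈ 0.20

From T_eq⁴ = S(1−A)/(4σ): 1−A = 4σT_eq⁴/S.
1−A = 4 × 5.67×10⁻⁸ × (428)⁴ / 9530 = 0.799.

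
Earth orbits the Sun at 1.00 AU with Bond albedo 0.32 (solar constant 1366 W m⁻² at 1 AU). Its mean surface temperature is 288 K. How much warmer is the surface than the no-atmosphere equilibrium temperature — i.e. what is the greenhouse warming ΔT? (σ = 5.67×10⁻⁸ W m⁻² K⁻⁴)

S = 1366/1.00² = 1366 W m⁻².
T_eq = [S(1−A)/(4σ)]^(1/4) = [1366×0.68/(4×5.67×10⁻⁸)]^(1/4) = 253.0 K.
ΔT = T_surf − T_eq = 288 − 253.0.

ΔT ≈ 35.0 K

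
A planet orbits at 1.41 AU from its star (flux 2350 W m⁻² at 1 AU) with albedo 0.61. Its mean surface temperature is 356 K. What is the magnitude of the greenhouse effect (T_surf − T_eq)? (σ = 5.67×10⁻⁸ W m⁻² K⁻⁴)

ΔT ≈ 143.7 K

S = 2350/1.41² = 1182 W m⁻².
T_eq = [S(1−A)/(4σ)]^(1/4) = [1182×0.39/(4×5.67×10⁻⁸)]^(1/4) = 212.3 K.
ΔT = T_surf − T_eq = 356 − 212.3.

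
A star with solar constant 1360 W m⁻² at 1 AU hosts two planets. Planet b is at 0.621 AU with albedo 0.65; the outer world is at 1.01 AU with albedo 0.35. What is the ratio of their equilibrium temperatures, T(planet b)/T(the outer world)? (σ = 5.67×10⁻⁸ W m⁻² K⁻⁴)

T_eq = [S₀(1−A)/(4σd²)]^(1/4), so T ∝ (1−A)^(1/4) / √d.
T₁ = [1360×0.35/(4×5.67×10⁻⁸×0.621²)]^(1/4) = 271.61 K.
T₂ = [1360×0.65/(4×5.67×10⁻⁸×1.01²)]^(1/4) = 248.62 K.

T₁/T₂ ≈ 1.092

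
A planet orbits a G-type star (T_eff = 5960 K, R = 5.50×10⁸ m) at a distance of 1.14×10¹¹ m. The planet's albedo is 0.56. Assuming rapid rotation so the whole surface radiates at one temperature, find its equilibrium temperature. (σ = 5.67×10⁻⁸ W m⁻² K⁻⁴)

T_eq ≈ 238 K

L = 4πR_⋆²σT_⋆⁴ = 4π(5.50×10⁸)² × 5.67×10⁻⁸ × (5960)⁴ = 2.72×10²⁶ W.
S = L/(4πd²) = 1670 W m⁻².
Energy balance: absorbed = emitted ⇒ πR²·S(1−A) = 4πR²·σT_eq⁴, so T_eq⁴ = S(1−A)/(4σ).
T_eq = [1670 × 0.44 / (4 × 5.67×10⁻⁸)]^(1/4) = (3.23×10⁹)^(1/4) = 238 K.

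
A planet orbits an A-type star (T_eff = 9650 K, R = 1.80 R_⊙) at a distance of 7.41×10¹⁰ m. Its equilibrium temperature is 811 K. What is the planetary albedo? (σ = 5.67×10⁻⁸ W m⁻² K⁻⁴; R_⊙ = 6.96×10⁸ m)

R_⋆ = 1.80 × 6.96×10⁸ = 1.25×10⁹ m.
L = 4πR_⋆²σT_⋆⁴ = 4π(1.25×10⁹)² × 5.67×10⁻⁸ × (9650)⁴ = 9.70×10²⁷ W.
S = L/(4πd²) = 1.41×10⁵ W m⁻².
From T_eq⁴ = S(1−A)/(4σ): 1−A = 4σT_eq⁴/S.
1−A = 4 × 5.67×10⁻⁸ × (811)⁴ / 1.41×10⁵ = 0.698.

A ≈ 0.30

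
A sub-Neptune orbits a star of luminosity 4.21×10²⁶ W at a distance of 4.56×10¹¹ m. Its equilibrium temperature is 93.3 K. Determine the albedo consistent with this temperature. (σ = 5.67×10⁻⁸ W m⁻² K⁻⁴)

Flux: S = L/(4πd²) = 4.21×10²⁶/(4π×(4.56×10¹¹)²) = 161 W m⁻².
From T_eq⁴ = S(1−A)/(4σ): 1−A = 4σT_eq⁴/S.
1−A = 4 × 5.67×10⁻⁸ × (93.3)⁴ / 161 = 0.107.

A ≈ 0.89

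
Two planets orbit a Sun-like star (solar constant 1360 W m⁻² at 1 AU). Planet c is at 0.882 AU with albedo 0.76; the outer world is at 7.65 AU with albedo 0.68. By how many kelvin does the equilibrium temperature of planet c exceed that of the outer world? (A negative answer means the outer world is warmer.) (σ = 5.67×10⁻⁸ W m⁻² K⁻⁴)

ΔT ≈ 131.7 K

T_eq = [S₀(1−A)/(4σd²)]^(1/4), so T ∝ (1−A)^(1/4) / √d.
T₁ = [1360×0.24/(4×5.67×10⁻⁸×0.882²)]^(1/4) = 207.39 K.
T₂ = [1360×0.32/(4×5.67×10⁻⁸×7.65²)]^(1/4) = 75.67 K.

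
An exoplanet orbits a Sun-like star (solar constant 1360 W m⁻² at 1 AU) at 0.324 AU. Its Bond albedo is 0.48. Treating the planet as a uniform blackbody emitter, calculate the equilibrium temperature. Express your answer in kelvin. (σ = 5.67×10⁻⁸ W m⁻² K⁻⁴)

Flux at 0.324 AU: S = 1360/0.324² = 1.30×10⁴ W m⁻².
Energy balance: absorbed = emitted ⇒ πR²·S(1−A) = 4πR²·σT_eq⁴, so T_eq⁴ = S(1−A)/(4σ).
T_eq = [1.30×10⁴ × 0.52 / (4 × 5.67×10⁻⁸)]^(1/4) = (2.97×10¹⁰)^(1/4) = 415 K.

T_eq ≈ 415 K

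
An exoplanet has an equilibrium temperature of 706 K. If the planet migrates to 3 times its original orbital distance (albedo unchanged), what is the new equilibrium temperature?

T_eq ≈ 408 K

T_eq ∝ L^(1/4) · d^(−1/2).
T′ = 706 / 3^(1/2) = 408 K.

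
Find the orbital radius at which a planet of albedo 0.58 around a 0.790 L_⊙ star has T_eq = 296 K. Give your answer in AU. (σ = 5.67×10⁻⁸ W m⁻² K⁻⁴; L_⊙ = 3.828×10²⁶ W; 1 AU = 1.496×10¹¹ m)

d ≈ 0.509 AU

L = 0.790 × 3.828×10²⁶ = 3.02×10²⁶ W.
From T_eq⁴ = L(1−A)/(16πσd²): d = √[L(1−A)/(16πσT_eq⁴)].
d = √[3.02×10²⁶ × 0.42 / (16π × 5.67×10⁻⁸ × (296)⁴)] = 7.62×10¹⁰ m = 0.509 AU.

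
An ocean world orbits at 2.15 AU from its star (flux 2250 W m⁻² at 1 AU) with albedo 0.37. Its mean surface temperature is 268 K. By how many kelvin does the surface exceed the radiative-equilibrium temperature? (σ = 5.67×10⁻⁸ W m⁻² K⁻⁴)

ΔT ≈ 76.2 K

S = 2250/2.15² = 486.7 W m⁻².
T_eq = [S(1−A)/(4σ)]^(1/4) = [486.7×0.63/(4×5.67×10⁻⁸)]^(1/4) = 191.8 K.
ΔT = T_surf − T_eq = 268 − 191.8.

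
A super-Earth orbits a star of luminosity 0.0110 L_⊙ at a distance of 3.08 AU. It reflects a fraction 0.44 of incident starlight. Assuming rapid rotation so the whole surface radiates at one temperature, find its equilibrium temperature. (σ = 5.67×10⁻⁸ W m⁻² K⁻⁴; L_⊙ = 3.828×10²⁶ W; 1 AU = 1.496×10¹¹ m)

d = 3.08 AU = 4.61×10¹¹ m.
L = 0.0110 × 3.828×10²⁶ = 4.21×10²⁴ W.
Flux: S = L/(4πd²) = 4.21×10²⁴/(4π×(4.61×10¹¹)²) = 1.58 W m⁻².
Energy balance: absorbed = emitted ⇒ πR²·S(1−A) = 4πR²·σT_eq⁴, so T_eq⁴ = S(1−A)/(4σ).
T_eq = [1.58 × 0.56 / (4 × 5.67×10⁻⁸)]^(1/4) = (3.90×10⁶)^(1/4) = 44.4 K.

T_eq ≈ 44.4 K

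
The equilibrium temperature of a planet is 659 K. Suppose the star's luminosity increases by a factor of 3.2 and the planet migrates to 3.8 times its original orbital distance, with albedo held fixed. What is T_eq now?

T_eq ≈ 452 K

T_eq ∝ L^(1/4) · d^(−1/2).
T′ = 659 × 3.2^(1/4) / 3.8^(1/2) = 452 K.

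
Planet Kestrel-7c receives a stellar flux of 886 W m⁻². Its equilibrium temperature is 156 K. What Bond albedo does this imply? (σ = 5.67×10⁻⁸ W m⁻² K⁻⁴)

From T_eq⁴ = S(1−A)/(4σ): 1−A = 4σT_eq⁴/S.
1−A = 4 × 5.67×10⁻⁸ × (156)⁴ / 886 = 0.152.

A ≈ 0.85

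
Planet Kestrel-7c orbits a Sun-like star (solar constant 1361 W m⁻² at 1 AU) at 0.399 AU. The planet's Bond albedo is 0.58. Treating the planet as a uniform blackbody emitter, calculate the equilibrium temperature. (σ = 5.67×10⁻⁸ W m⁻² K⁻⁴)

Flux at 0.399 AU: S = 1361/0.399² = 8550 W m⁻².
Energy balance: absorbed = emitted ⇒ πR²·S(1−A) = 4πR²·σT_eq⁴, so T_eq⁴ = S(1−A)/(4σ).
T_eq = [8550 × 0.42 / (4 × 5.67×10⁻⁸)]^(1/4) = (1.58×10¹⁰)^(1/4) = 355 K.

T_eq ≈ 355 K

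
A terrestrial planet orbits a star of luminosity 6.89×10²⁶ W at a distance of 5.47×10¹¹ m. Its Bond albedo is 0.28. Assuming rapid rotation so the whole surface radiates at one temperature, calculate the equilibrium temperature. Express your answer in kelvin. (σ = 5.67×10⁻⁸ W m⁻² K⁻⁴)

T_eq ≈ 155 K

Flux: S = L/(4πd²) = 6.89×10²⁶/(4π×(5.47×10¹¹)²) = 183 W m⁻².
Energy balance: absorbed = emitted ⇒ πR²·S(1−A) = 4πR²·σT_eq⁴, so T_eq⁴ = S(1−A)/(4σ).
T_eq = [183 × 0.72 / (4 × 5.67×10⁻⁸)]^(1/4) = (5.82×10⁸)^(1/4) = 155 K.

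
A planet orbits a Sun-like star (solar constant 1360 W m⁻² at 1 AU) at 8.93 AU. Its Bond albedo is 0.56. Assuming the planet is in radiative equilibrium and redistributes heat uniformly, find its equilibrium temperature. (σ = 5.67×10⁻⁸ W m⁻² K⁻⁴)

Flux at 8.93 AU: S = 1360/8.93² = 17.1 W m⁻².
Energy balance: absorbed = emitted ⇒ πR²·S(1−A) = 4πR²·σT_eq⁴, so T_eq⁴ = S(1−A)/(4σ).
T_eq = [17.1 × 0.44 / (4 × 5.67×10⁻⁸)]^(1/4) = (3.31×10⁷)^(1/4) = 75.8 K.

T_eq ≈ 75.8 K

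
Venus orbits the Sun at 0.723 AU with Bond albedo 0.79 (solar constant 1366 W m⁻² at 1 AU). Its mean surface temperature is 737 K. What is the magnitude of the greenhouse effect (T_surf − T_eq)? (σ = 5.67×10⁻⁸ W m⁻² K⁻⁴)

ΔT ≈ 515.2 K

S = 1366/0.723² = 2613 W m⁻².
T_eq = [S(1−A)/(4σ)]^(1/4) = [2613×0.21/(4×5.67×10⁻⁸)]^(1/4) = 221.8 K.
ΔT = T_surf − T_eq = 737 − 221.8.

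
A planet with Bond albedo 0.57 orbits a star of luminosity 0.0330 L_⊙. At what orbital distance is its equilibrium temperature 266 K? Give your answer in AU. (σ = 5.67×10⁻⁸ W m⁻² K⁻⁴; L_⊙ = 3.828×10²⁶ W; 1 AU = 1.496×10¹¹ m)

L = 0.0330 × 3.828×10²⁶ = 1.26×10²⁵ W.
From T_eq⁴ = L(1−A)/(16πσd²): d = √[L(1−A)/(16πσT_eq⁴)].
d = √[1.26×10²⁵ × 0.43 / (16π × 5.67×10⁻⁸ × (266)⁴)] = 1.95×10¹⁰ m = 0.130 AU.

d ≈ 0.130 AU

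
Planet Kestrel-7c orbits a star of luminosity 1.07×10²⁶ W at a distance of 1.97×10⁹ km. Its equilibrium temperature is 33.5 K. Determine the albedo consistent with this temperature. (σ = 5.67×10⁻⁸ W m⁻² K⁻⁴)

d = 1.97×10⁹ km = 1.97×10¹² m.
Flux: S = L/(4πd²) = 1.07×10²⁶/(4π×(1.97×10¹²)²) = 2.19 W m⁻².
From T_eq⁴ = S(1−A)/(4σ): 1−A = 4σT_eq⁴/S.
1−A = 4 × 5.67×10⁻⁸ × (33.5)⁴ / 2.19 = 0.130.

A ≈ 0.87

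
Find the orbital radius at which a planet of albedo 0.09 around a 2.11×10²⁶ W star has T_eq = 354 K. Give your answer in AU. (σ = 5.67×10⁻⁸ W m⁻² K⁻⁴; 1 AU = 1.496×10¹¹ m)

From T_eq⁴ = L(1−A)/(16πσd²): d = √[L(1−A)/(16πσT_eq⁴)].
d = √[2.11×10²⁶ × 0.91 / (16π × 5.67×10⁻⁸ × (354)⁴)] = 6.55×10¹⁰ m = 0.438 AU.

d ≈ 0.438 AU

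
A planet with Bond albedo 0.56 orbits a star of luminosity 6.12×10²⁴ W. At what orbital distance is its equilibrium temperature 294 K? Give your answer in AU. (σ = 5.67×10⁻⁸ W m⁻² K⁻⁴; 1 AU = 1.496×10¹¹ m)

From T_eq⁴ = L(1−A)/(16πσd²): d = √[L(1−A)/(16πσT_eq⁴)].
d = √[6.12×10²⁴ × 0.44 / (16π × 5.67×10⁻⁸ × (294)⁴)] = 1.12×10¹⁰ m = 0.0752 AU.

d ≈ 0.0752 AU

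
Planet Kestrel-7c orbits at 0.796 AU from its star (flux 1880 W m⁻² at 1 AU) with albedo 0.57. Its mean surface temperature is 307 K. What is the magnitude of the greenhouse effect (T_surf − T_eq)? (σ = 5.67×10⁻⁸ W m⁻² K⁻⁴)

ΔT ≈ 33.1 K

S = 1880/0.796² = 2967 W m⁻².
T_eq = [S(1−A)/(4σ)]^(1/4) = [2967×0.43/(4×5.67×10⁻⁸)]^(1/4) = 273.9 K.
ΔT = T_surf − T_eq = 307 − 273.9.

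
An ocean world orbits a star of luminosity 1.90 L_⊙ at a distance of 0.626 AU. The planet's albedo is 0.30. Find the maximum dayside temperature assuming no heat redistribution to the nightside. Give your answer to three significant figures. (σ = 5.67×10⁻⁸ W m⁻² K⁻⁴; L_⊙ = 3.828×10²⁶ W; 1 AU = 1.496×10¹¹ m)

T_ss ≈ 534 K

d = 0.626 AU = 9.36×10¹⁰ m.
L = 1.90 × 3.828×10²⁶ = 7.27×10²⁶ W.
Flux: S = L/(4πd²) = 7.27×10²⁶/(4π×(9.36×10¹⁰)²) = 6600 W m⁻².
With no redistribution each surface element balances locally: S(1−A) = σT⁴.
T = [6600 × 0.70 / 5.67×10⁻⁸]^(1/4) = (8.15×10¹⁰)^(1/4) = 534 K.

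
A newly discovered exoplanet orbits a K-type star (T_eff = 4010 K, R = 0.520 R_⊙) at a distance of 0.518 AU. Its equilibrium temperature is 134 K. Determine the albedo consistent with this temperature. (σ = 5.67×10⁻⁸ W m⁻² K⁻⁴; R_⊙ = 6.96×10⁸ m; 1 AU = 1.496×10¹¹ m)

R_⋆ = 0.520 × 6.96×10⁸ = 3.62×10⁸ m.
d = 0.518 AU = 7.75×10¹⁰ m.
L = 4πR_⋆²σT_⋆⁴ = 4π(3.62×10⁸)² × 5.67×10⁻⁸ × (4010)⁴ = 2.41×10²⁵ W.
S = L/(4πd²) = 320 W m⁻².
From T_eq⁴ = S(1−A)/(4σ): 1−A = 4σT_eq⁴/S.
1−A = 4 × 5.67×10⁻⁸ × (134)⁴ / 320 = 0.229.

A ≈ 0.77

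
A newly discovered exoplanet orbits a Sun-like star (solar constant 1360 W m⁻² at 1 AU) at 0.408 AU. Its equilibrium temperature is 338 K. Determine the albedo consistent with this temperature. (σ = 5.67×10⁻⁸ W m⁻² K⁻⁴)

A ≈ 0.64

Flux at 0.408 AU: S = 1360/0.408² = 8170 W m⁻².
From T_eq⁴ = S(1−A)/(4σ): 1−A = 4σT_eq⁴/S.
1−A = 4 × 5.67×10⁻⁸ × (338)⁴ / 8170 = 0.362.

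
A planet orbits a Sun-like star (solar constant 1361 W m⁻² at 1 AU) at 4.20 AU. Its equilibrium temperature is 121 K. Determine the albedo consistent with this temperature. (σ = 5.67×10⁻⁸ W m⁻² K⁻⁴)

Flux at 4.20 AU: S = 1361/4.20² = 77.2 W m⁻².
From T_eq⁴ = S(1−A)/(4σ): 1−A = 4σT_eq⁴/S.
1−A = 4 × 5.67×10⁻⁸ × (121)⁴ / 77.2 = 0.630.

A ≈ 0.37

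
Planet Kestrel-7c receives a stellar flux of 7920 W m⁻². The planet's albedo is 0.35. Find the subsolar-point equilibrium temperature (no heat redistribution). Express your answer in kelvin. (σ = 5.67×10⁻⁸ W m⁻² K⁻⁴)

T_ss ≈ 549 K

At the subsolar point the surface absorbs S(1−A) and emits σT⁴ per unit area — no factor of 4, since only the local patch is in balance.
T = [7920 × 0.65 / 5.67×10⁻⁸]^(1/4) = (9.08×10¹⁰)^(1/4) = 549 K.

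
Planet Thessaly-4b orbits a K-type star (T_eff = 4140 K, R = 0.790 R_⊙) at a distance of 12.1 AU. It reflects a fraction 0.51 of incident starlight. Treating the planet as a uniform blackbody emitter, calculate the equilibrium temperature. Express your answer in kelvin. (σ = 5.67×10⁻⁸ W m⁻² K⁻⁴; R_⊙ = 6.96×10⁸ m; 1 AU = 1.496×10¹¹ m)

R_⋆ = 0.790 × 6.96×10⁸ = 5.50×10⁸ m.
d = 12.1 AU = 1.81×10¹² m.
L = 4πR_⋆²σT_⋆⁴ = 4π(5.50×10⁸)² × 5.67×10⁻⁸ × (4140)⁴ = 6.33×10²⁵ W.
S = L/(4πd²) = 1.54 W m⁻².
Energy balance: absorbed = emitted ⇒ πR²·S(1−A) = 4πR²·σT_eq⁴, so T_eq⁴ = S(1−A)/(4σ).
T_eq = [1.54 × 0.49 / (4 × 5.67×10⁻⁸)]^(1/4) = (3.32×10⁶)^(1/4) = 42.7 K.

T_eq ≈ 42.7 K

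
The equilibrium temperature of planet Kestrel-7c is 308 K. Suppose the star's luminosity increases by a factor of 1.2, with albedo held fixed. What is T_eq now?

T_eq ∝ L^(1/4) · d^(−1/2).
T′ = 308 × 1.2^(1/4) = 322 K.

T_eq ≈ 322 K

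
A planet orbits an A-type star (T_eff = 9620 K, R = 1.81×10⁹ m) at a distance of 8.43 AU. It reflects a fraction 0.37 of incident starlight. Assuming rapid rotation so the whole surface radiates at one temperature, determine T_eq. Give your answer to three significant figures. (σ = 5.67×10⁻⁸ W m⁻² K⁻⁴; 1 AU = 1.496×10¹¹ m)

T_eq ≈ 230 K

d = 8.43 AU = 1.26×10¹² m.
L = 4πR_⋆²σT_⋆⁴ = 4π(1.81×10⁹)² × 5.67×10⁻⁸ × (9620)⁴ = 2.00×10²⁸ W.
S = L/(4πd²) = 1000 W m⁻².
Energy balance: absorbed = emitted ⇒ πR²·S(1−A) = 4πR²·σT_eq⁴, so T_eq⁴ = S(1−A)/(4σ).
T_eq = [1000 × 0.63 / (4 × 5.67×10⁻⁸)]^(1/4) = (2.78×10⁹)^(1/4) = 230 K.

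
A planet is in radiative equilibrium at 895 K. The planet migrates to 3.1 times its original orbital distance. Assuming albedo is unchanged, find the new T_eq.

T_eq ≈ 508 K

T_eq ∝ L^(1/4) · d^(−1/2).
T′ = 895 / 3.1^(1/2) = 508 K.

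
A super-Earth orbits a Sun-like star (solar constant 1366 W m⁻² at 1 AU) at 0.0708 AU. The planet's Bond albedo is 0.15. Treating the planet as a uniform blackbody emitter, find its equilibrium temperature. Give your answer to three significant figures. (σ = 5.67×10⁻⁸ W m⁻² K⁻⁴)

T_eq ≈ 1010 K

Flux at 0.0708 AU: S = 1366/0.0708² = 2.73×10⁵ W m⁻².
Energy balance: absorbed = emitted ⇒ πR²·S(1−A) = 4πR²·σT_eq⁴, so T_eq⁴ = S(1−A)/(4σ).
T_eq = [2.73×10⁵ × 0.85 / (4 × 5.67×10⁻⁸)]^(1/4) = (1.02×10¹²)^(1/4) = 1010 K.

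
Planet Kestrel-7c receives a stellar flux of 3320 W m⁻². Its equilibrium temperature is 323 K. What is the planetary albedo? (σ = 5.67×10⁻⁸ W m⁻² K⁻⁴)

From T_eq⁴ = S(1−A)/(4σ): 1−A = 4σT_eq⁴/S.
1−A = 4 × 5.67×10⁻⁸ × (323)⁴ / 3320 = 0.744.

A ≈ 0.26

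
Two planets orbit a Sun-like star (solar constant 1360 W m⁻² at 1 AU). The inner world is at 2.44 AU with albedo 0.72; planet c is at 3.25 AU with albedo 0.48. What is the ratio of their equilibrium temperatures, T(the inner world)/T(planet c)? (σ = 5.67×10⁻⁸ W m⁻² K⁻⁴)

T₁/T₂ ≈ 0.989

T_eq = [S₀(1−A)/(4σd²)]^(1/4), so T ∝ (1−A)^(1/4) / √d.
T₁ = [1360×0.28/(4×5.67×10⁻⁸×2.44²)]^(1/4) = 129.59 K.
T₂ = [1360×0.52/(4×5.67×10⁻⁸×3.25²)]^(1/4) = 131.08 K.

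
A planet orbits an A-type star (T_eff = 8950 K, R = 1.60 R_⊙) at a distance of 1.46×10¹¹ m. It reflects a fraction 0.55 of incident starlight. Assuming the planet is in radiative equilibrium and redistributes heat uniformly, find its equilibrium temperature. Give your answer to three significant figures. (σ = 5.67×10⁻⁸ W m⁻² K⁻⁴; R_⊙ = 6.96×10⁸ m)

T_eq ≈ 453 K

R_⋆ = 1.60 × 6.96×10⁸ = 1.11×10⁹ m.
L = 4πR_⋆²σT_⋆⁴ = 4π(1.11×10⁹)² × 5.67×10⁻⁸ × (8950)⁴ = 5.67×10²⁷ W.
S = L/(4πd²) = 2.12×10⁴ W m⁻².
Energy balance: absorbed = emitted ⇒ πR²·S(1−A) = 4πR²·σT_eq⁴, so T_eq⁴ = S(1−A)/(4σ).
T_eq = [2.12×10⁴ × 0.45 / (4 × 5.67×10⁻⁸)]^(1/4) = (4.20×10¹⁰)^(1/4) = 453 K.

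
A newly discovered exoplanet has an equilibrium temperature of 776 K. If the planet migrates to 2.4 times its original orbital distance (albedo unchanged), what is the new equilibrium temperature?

T_eq ∝ L^(1/4) · d^(−1/2).
T′ = 776 / 2.4^(1/2) = 501 K.

T_eq ≈ 501 K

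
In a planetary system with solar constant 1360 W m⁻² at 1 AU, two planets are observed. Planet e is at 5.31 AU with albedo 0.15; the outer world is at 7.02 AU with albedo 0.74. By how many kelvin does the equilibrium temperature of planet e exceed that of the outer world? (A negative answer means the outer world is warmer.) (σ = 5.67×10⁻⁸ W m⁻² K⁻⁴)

ΔT ≈ 41.0 K

T_eq = [S₀(1−A)/(4σd²)]^(1/4), so T ∝ (1−A)^(1/4) / √d.
T₁ = [1360×0.85/(4×5.67×10⁻⁸×5.31²)]^(1/4) = 115.95 K.
T₂ = [1360×0.26/(4×5.67×10⁻⁸×7.02²)]^(1/4) = 75.00 K.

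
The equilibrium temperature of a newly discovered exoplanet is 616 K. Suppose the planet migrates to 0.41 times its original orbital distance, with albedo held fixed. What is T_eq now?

T_eq ≈ 962 K

T_eq ∝ L^(1/4) · d^(−1/2).
T′ = 616 / 0.41^(1/2) = 962 K.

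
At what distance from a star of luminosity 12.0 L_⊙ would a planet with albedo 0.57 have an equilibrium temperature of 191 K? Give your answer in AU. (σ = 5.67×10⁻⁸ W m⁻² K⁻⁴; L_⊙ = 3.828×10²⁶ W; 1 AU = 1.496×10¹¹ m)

d ≈ 4.82 AU

L = 12.0 × 3.828×10²⁶ = 4.59×10²⁷ W.
From T_eq⁴ = L(1−A)/(16πσd²): d = √[L(1−A)/(16πσT_eq⁴)].
d = √[4.59×10²⁷ × 0.43 / (16π × 5.67×10⁻⁸ × (191)⁴)] = 7.22×10¹¹ m = 4.82 AU.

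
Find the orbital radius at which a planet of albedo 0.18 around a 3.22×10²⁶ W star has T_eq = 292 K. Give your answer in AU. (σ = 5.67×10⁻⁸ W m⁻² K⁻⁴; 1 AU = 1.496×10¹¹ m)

From T_eq⁴ = L(1−A)/(16πσd²): d = √[L(1−A)/(16πσT_eq⁴)].
d = √[3.22×10²⁶ × 0.82 / (16π × 5.67×10⁻⁸ × (292)⁴)] = 1.13×10¹¹ m = 0.755 AU.

d ≈ 0.755 AU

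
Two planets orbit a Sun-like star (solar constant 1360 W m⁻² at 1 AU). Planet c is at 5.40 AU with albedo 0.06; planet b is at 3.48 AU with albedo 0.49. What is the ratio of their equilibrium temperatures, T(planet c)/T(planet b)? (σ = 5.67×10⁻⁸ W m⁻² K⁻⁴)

T₁/T₂ ≈ 0.935

T_eq = [S₀(1−A)/(4σd²)]^(1/4), so T ∝ (1−A)^(1/4) / √d.
T₁ = [1360×0.94/(4×5.67×10⁻⁸×5.40²)]^(1/4) = 117.91 K.
T₂ = [1360×0.51/(4×5.67×10⁻⁸×3.48²)]^(1/4) = 126.06 K.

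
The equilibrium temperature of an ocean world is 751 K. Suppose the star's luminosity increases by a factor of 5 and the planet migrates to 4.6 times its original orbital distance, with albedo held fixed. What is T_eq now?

T_eq ≈ 524 K

T_eq ∝ L^(1/4) · d^(−1/2).
T′ = 751 × 5^(1/4) / 4.6^(1/2) = 524 K.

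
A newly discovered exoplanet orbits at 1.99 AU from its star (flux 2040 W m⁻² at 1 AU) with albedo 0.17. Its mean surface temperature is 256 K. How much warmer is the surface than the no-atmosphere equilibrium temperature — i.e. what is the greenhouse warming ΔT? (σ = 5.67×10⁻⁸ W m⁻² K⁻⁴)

ΔT ≈ 47.6 K

S = 2040/1.99² = 515.1 W m⁻².
T_eq = [S(1−A)/(4σ)]^(1/4) = [515.1×0.83/(4×5.67×10⁻⁸)]^(1/4) = 208.4 K.
ΔT = T_surf − T_eq = 256 − 208.4.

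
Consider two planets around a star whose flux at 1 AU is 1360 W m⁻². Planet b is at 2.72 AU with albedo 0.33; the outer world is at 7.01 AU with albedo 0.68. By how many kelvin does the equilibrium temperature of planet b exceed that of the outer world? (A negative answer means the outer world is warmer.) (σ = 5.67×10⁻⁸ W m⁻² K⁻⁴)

ΔT ≈ 73.6 K

T_eq = [S₀(1−A)/(4σd²)]^(1/4), so T ∝ (1−A)^(1/4) / √d.
T₁ = [1360×0.67/(4×5.67×10⁻⁸×2.72²)]^(1/4) = 152.65 K.
T₂ = [1360×0.32/(4×5.67×10⁻⁸×7.01²)]^(1/4) = 79.05 K.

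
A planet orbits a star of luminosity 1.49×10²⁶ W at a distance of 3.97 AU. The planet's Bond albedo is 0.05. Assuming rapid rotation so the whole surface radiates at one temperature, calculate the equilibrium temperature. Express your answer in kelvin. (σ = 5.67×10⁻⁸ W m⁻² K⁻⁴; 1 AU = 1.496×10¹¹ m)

d = 3.97 AU = 5.94×10¹¹ m.
Flux: S = L/(4πd²) = 1.49×10²⁶/(4π×(5.94×10¹¹)²) = 33.6 W m⁻².
Energy balance: absorbed = emitted ⇒ πR²·S(1−A) = 4πR²·σT_eq⁴, so T_eq⁴ = S(1−A)/(4σ).
T_eq = [33.6 × 0.95 / (4 × 5.67×10⁻⁸)]^(1/4) = (1.41×10⁸)^(1/4) = 109 K.

T_eq ≈ 109 K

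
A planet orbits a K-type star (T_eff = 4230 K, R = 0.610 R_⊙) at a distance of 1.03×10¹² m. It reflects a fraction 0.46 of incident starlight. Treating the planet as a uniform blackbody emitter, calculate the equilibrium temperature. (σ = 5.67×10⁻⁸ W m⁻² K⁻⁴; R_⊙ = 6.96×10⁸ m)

R_⋆ = 0.610 × 6.96×10⁸ = 4.25×10⁸ m.
L = 4πR_⋆²σT_⋆⁴ = 4π(4.25×10⁸)² × 5.67×10⁻⁸ × (4230)⁴ = 4.11×10²⁵ W.
S = L/(4πd²) = 3.08 W m⁻².
Energy balance: absorbed = emitted ⇒ πR²·S(1−A) = 4πR²·σT_eq⁴, so T_eq⁴ = S(1−A)/(4σ).
T_eq = [3.08 × 0.54 / (4 × 5.67×10⁻⁸)]^(1/4) = (7.34×10⁶)^(1/4) = 52.1 K.

T_eq ≈ 52.1 K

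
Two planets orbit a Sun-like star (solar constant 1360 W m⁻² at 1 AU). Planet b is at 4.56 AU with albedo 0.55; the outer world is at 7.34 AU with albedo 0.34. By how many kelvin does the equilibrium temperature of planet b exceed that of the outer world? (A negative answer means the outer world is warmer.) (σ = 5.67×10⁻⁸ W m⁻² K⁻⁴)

T_eq = [S₀(1−A)/(4σd²)]^(1/4), so T ∝ (1−A)^(1/4) / √d.
T₁ = [1360×0.45/(4×5.67×10⁻⁸×4.56²)]^(1/4) = 106.73 K.
T₂ = [1360×0.66/(4×5.67×10⁻⁸×7.34²)]^(1/4) = 92.58 K.

ΔT ≈ 14.2 K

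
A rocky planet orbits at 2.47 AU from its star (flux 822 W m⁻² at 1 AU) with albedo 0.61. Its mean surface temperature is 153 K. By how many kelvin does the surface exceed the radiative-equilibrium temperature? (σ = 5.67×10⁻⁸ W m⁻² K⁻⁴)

S = 822/2.47² = 134.7 W m⁻².
T_eq = [S(1−A)/(4σ)]^(1/4) = [134.7×0.39/(4×5.67×10⁻⁸)]^(1/4) = 123.4 K.
ΔT = T_surf − T_eq = 153 − 123.4.

ΔT ≈ 29.6 K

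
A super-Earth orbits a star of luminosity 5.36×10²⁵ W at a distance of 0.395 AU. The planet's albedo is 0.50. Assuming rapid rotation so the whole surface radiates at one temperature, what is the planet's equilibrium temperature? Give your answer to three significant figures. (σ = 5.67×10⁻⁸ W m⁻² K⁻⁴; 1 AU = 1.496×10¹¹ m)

d = 0.395 AU = 5.91×10¹⁰ m.
Flux: S = L/(4πd²) = 5.36×10²⁵/(4π×(5.91×10¹⁰)²) = 1220 W m⁻².
Energy balance: absorbed = emitted ⇒ πR²·S(1−A) = 4πR²·σT_eq⁴, so T_eq⁴ = S(1−A)/(4σ).
T_eq = [1220 × 0.50 / (4 × 5.67×10⁻⁸)]^(1/4) = (2.69×10⁹)^(1/4) = 228 K.

T_eq ≈ 228 K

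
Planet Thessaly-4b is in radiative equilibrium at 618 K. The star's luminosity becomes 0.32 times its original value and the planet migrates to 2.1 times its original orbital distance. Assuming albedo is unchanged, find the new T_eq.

T_eq ∝ L^(1/4) · d^(−1/2).
T′ = 618 × 0.32^(1/4) / 2.1^(1/2) = 321 K.

T_eq ≈ 321 K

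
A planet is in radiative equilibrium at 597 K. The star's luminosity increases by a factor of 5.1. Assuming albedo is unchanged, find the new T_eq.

T_eq ≈ 897 K

T_eq ∝ L^(1/4) · d^(−1/2).
T′ = 597 × 5.1^(1/4) = 897 K.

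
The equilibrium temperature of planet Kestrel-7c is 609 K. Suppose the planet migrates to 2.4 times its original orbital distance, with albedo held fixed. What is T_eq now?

T_eq ≈ 393 K

T_eq ∝ L^(1/4) · d^(−1/2).
T′ = 609 / 2.4^(1/2) = 393 K.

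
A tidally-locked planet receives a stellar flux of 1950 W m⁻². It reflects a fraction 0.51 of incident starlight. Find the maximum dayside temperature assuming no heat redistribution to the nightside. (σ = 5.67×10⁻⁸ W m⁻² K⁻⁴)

With no redistribution each surface element balances locally: S(1−A) = σT⁴.
T = [1950 × 0.49 / 5.67×10⁻⁸]^(1/4) = (1.69×10¹⁰)^(1/4) = 360 K.

T_ss ≈ 360 K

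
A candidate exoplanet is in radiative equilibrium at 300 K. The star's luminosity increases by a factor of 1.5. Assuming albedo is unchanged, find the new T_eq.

T_eq ∝ L^(1/4) · d^(−1/2).
T′ = 300 × 1.5^(1/4) = 332 K.

T_eq ≈ 332 K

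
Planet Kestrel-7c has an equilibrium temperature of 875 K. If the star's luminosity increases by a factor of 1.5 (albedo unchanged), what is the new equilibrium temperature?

T_eq ∝ L^(1/4) · d^(−1/2).
T′ = 875 × 1.5^(1/4) = 968 K.

T_eq ≈ 968 K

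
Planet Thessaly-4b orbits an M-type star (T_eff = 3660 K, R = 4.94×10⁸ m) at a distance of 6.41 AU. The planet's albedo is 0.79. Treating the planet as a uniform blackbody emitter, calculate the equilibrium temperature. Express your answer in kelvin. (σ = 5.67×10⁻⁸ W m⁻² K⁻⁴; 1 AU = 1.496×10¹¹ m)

T_eq ≈ 39.8 K

d = 6.41 AU = 9.59×10¹¹ m.
L = 4πR_⋆²σT_⋆⁴ = 4π(4.94×10⁸)² × 5.67×10⁻⁸ × (3660)⁴ = 3.12×10²⁵ W.
S = L/(4πd²) = 2.70 W m⁻².
Energy balance: absorbed = emitted ⇒ πR²·S(1−A) = 4πR²·σT_eq⁴, so T_eq⁴ = S(1−A)/(4σ).
T_eq = [2.70 × 0.21 / (4 × 5.67×10⁻⁸)]^(1/4) = (2.50×10⁶)^(1/4) = 39.8 K.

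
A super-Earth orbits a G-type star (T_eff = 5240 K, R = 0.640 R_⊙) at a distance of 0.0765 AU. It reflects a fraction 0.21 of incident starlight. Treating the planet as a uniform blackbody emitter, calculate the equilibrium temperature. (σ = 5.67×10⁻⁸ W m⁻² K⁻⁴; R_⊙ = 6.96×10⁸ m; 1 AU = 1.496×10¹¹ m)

T_eq ≈ 689 K

R_⋆ = 0.640 × 6.96×10⁸ = 4.45×10⁸ m.
d = 0.0765 AU = 1.14×10¹⁰ m.
L = 4πR_⋆²σT_⋆⁴ = 4π(4.45×10⁸)² × 5.67×10⁻⁸ × (5240)⁴ = 1.07×10²⁶ W.
S = L/(4πd²) = 6.48×10⁴ W m⁻².
Energy balance: absorbed = emitted ⇒ πR²·S(1−A) = 4πR²·σT_eq⁴, so T_eq⁴ = S(1−A)/(4σ).
T_eq = [6.48×10⁴ × 0.79 / (4 × 5.67×10⁻⁸)]^(1/4) = (2.26×10¹¹)^(1/4) = 689 K.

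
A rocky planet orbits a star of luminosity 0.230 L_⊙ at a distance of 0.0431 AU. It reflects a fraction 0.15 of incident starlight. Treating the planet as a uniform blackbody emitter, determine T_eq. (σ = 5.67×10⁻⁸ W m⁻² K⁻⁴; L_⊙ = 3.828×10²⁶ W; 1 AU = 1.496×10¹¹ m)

T_eq ≈ 891 K

d = 0.0431 AU = 6.45×10⁹ m.
L = 0.230 × 3.828×10²⁶ = 8.80×10²⁵ W.
Flux: S = L/(4πd²) = 8.80×10²⁵/(4π×(6.45×10⁹)²) = 1.69×10⁵ W m⁻².
Energy balance: absorbed = emitted ⇒ πR²·S(1−A) = 4πR²·σT_eq⁴, so T_eq⁴ = S(1−A)/(4σ).
T_eq = [1.69×10⁵ × 0.85 / (4 × 5.67×10⁻⁸)]^(1/4) = (6.32×10¹¹)^(1/4) = 891 K.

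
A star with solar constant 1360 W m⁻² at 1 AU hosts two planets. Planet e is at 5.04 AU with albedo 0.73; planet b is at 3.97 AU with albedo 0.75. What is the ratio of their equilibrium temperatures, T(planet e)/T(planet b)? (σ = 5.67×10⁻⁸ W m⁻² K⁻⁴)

T₁/T₂ ≈ 0.905

T_eq = [S₀(1−A)/(4σd²)]^(1/4), so T ∝ (1−A)^(1/4) / √d.
T₁ = [1360×0.27/(4×5.67×10⁻⁸×5.04²)]^(1/4) = 89.35 K.
T₂ = [1360×0.25/(4×5.67×10⁻⁸×3.97²)]^(1/4) = 98.76 K.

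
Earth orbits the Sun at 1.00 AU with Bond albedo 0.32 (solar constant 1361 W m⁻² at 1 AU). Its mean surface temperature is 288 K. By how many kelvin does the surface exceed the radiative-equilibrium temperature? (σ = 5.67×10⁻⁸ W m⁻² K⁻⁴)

S = 1361/1.00² = 1361 W m⁻².
T_eq = [S(1−A)/(4σ)]^(1/4) = [1361×0.68/(4×5.67×10⁻⁸)]^(1/4) = 252.7 K.
ΔT = T_surf − T_eq = 288 − 252.7.

ΔT ≈ 35.3 K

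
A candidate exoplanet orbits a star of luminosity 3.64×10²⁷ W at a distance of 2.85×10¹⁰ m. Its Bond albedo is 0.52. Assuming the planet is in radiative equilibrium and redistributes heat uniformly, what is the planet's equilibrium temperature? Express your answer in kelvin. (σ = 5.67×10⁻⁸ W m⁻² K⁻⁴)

Flux: S = L/(4πd²) = 3.64×10²⁷/(4π×(2.85×10¹⁰)²) = 3.57×10⁵ W m⁻².
Energy balance: absorbed = emitted ⇒ πR²·S(1−A) = 4πR²·σT_eq⁴, so T_eq⁴ = S(1−A)/(4σ).
T_eq = [3.57×10⁵ × 0.48 / (4 × 5.67×10⁻⁸)]^(1/4) = (7.55×10¹¹)^(1/4) = 932 K.

T_eq ≈ 932 K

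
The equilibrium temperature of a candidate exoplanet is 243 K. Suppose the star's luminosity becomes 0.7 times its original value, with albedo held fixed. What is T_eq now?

T_eq ∝ L^(1/4) · d^(−1/2).
T′ = 243 × 0.7^(1/4) = 222 K.

T_eq ≈ 222 K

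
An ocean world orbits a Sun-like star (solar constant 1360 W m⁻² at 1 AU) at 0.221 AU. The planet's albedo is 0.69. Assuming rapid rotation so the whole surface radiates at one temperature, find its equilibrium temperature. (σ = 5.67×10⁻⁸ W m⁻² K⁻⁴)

Flux at 0.221 AU: S = 1360/0.221² = 2.78×10⁴ W m⁻².
Energy balance: absorbed = emitted ⇒ πR²·S(1−A) = 4πR²·σT_eq⁴, so T_eq⁴ = S(1−A)/(4σ).
T_eq = [2.78×10⁴ × 0.31 / (4 × 5.67×10⁻⁸)]^(1/4) = (3.81×10¹⁰)^(1/4) = 442 K.

T_eq ≈ 442 K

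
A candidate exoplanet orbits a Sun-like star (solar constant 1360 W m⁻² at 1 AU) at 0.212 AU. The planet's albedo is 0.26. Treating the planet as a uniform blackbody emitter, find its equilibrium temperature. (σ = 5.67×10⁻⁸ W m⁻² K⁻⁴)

T_eq ≈ 561 K

Flux at 0.212 AU: S = 1360/0.212² = 3.03×10⁴ W m⁻².
Energy balance: absorbed = emitted ⇒ πR²·S(1−A) = 4πR²·σT_eq⁴, so T_eq⁴ = S(1−A)/(4σ).
T_eq = [3.03×10⁴ × 0.74 / (4 × 5.67×10⁻⁸)]^(1/4) = (9.87×10¹⁰)^(1/4) = 561 K.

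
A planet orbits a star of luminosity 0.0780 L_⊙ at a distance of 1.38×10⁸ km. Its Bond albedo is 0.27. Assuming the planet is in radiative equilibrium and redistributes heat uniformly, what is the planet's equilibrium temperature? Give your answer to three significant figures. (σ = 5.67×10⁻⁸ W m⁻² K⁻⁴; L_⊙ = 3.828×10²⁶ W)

d = 1.38×10⁸ km = 1.38×10¹¹ m.
L = 0.0780 × 3.828×10²⁶ = 2.99×10²⁵ W.
Flux: S = L/(4πd²) = 2.99×10²⁵/(4π×(1.38×10¹¹)²) = 125 W m⁻².
Energy balance: absorbed = emitted ⇒ πR²·S(1−A) = 4πR²·σT_eq⁴, so T_eq⁴ = S(1−A)/(4σ).
T_eq = [125 × 0.73 / (4 × 5.67×10⁻⁸)]^(1/4) = (4.02×10⁸)^(1/4) = 142 K.

T_eq ≈ 142 K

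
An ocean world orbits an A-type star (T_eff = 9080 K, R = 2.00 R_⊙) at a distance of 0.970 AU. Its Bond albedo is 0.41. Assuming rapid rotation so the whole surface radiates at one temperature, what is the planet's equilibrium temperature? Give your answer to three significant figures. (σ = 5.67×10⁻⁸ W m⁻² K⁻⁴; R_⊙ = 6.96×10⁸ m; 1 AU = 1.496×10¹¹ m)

R_⋆ = 2.00 × 6.96×10⁸ = 1.39×10⁹ m.
d = 0.970 AU = 1.45×10¹¹ m.
L = 4πR_⋆²σT_⋆⁴ = 4π(1.39×10⁹)² × 5.67×10⁻⁸ × (9080)⁴ = 9.38×10²⁷ W.
S = L/(4πd²) = 3.55×10⁴ W m⁻².
Energy balance: absorbed = emitted ⇒ πR²·S(1−A) = 4πR²·σT_eq⁴, so T_eq⁴ = S(1−A)/(4σ).
T_eq = [3.55×10⁴ × 0.59 / (4 × 5.67×10⁻⁸)]^(1/4) = (9.23×10¹⁰)^(1/4) = 551 K.

T_eq ≈ 551 K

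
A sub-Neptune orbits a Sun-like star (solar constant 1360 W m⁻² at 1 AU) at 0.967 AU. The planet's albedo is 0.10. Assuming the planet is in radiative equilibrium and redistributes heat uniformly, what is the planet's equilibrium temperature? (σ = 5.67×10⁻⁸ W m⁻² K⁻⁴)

T_eq ≈ 276 K

Flux at 0.967 AU: S = 1360/0.967² = 1450 W m⁻².
Energy balance: absorbed = emitted ⇒ πR²·S(1−A) = 4πR²·σT_eq⁴, so T_eq⁴ = S(1−A)/(4σ).
T_eq = [1450 × 0.90 / (4 × 5.67×10⁻⁸)]^(1/4) = (5.77×10⁹)^(1/4) = 276 K.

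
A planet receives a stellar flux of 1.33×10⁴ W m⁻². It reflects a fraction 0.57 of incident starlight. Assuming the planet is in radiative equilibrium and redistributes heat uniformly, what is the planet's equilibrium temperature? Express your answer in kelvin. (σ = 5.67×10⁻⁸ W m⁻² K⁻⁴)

T_eq ≈ 398 K

Energy balance: absorbed = emitted ⇒ πR²·S(1−A) = 4πR²·σT_eq⁴, so T_eq⁴ = S(1−A)/(4σ).
T_eq = [1.33×10⁴ × 0.43 / (4 × 5.67×10⁻⁸)]^(1/4) = (2.52×10¹⁰)^(1/4) = 398 K.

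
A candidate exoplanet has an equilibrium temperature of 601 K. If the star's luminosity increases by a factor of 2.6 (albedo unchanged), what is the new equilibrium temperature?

T_eq ∝ L^(1/4) · d^(−1/2).
T′ = 601 × 2.6^(1/4) = 763 K.

T_eq ≈ 763 K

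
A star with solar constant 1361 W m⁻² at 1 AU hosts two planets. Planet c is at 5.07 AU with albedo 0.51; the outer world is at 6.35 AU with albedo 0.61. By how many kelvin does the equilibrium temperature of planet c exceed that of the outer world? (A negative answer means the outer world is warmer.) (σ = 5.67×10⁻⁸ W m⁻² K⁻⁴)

ΔT ≈ 16.1 K

T_eq = [S₀(1−A)/(4σd²)]^(1/4), so T ∝ (1−A)^(1/4) / √d.
T₁ = [1361×0.49/(4×5.67×10⁻⁸×5.07²)]^(1/4) = 103.42 K.
T₂ = [1361×0.39/(4×5.67×10⁻⁸×6.35²)]^(1/4) = 87.28 K.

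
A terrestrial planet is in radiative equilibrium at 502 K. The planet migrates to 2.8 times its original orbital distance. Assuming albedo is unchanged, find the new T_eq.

T_eq ≈ 300 K

T_eq ∝ L^(1/4) · d^(−1/2).
T′ = 502 / 2.8^(1/2) = 300 K.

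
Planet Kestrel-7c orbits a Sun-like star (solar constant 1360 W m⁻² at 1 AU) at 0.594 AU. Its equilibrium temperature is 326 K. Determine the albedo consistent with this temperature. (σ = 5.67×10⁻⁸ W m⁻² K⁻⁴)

Flux at 0.594 AU: S = 1360/0.594² = 3850 W m⁻².
From T_eq⁴ = S(1−A)/(4σ): 1−A = 4σT_eq⁴/S.
1−A = 4 × 5.67×10⁻⁸ × (326)⁴ / 3850 = 0.665.

A ≈ 0.34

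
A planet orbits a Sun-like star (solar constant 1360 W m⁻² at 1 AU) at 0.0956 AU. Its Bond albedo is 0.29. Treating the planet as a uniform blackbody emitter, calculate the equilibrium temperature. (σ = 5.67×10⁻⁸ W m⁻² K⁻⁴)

T_eq ≈ 826 K

Flux at 0.0956 AU: S = 1360/0.0956² = 1.49×10⁵ W m⁻².
Energy balance: absorbed = emitted ⇒ πR²·S(1−A) = 4πR²·σT_eq⁴, so T_eq⁴ = S(1−A)/(4σ).
T_eq = [1.49×10⁵ × 0.71 / (4 × 5.67×10⁻⁸)]^(1/4) = (4.66×10¹¹)^(1/4) = 826 K.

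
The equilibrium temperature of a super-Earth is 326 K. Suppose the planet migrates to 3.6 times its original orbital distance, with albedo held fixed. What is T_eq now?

T_eq ∝ L^(1/4) · d^(−1/2).
T′ = 326 / 3.6^(1/2) = 172 K.

T_eq ≈ 172 K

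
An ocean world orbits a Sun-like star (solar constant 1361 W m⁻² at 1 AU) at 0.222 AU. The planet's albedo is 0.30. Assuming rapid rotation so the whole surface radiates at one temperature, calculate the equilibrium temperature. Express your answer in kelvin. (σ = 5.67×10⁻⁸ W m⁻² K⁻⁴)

T_eq ≈ 540 K

Flux at 0.222 AU: S = 1361/0.222² = 2.76×10⁴ W m⁻².
Energy balance: absorbed = emitted ⇒ πR²·S(1−A) = 4πR²·σT_eq⁴, so T_eq⁴ = S(1−A)/(4σ).
T_eq = [2.76×10⁴ × 0.70 / (4 × 5.67×10⁻⁸)]^(1/4) = (8.52×10¹⁰)^(1/4) = 540 K.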